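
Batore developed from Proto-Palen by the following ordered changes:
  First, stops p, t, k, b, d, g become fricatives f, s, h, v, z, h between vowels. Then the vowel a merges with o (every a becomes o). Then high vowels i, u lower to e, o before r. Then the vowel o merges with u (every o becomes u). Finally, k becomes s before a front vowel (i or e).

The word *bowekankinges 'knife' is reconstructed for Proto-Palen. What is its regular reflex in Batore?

Batore: *bowekankinges > bowehankinges > bowehonkinges > buwehunkinges > buwehunsinges  (by intervocalic lenition, vowel merger, vowel merger, palatalisation)

buwehunsinges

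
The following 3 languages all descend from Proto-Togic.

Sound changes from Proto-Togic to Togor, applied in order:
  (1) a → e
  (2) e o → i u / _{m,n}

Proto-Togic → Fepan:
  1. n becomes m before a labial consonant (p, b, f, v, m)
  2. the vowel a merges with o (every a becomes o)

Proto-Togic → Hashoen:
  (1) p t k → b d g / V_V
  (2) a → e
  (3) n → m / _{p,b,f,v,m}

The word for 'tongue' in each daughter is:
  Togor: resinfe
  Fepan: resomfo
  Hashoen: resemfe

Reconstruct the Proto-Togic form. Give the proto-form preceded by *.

Position 7: Togor has e, Fepan has o, Hashoen has e. Taking the neighbouring segments as reconstructed: Togor e could go back to *a or *e; Fepan o could go back to *a or *o; Hashoen e could go back to *a or *e — the one source consistent with every daughter is *a.
Position 5: Togor has n, Fepan has m, Hashoen has m. Togor preserves n here (none of its changes turn any other segment into n), so the proto-segment is *n.
Position 4: Togor has i, Fepan has o, Hashoen has e. Taking the neighbouring segments as reconstructed: Togor i could go back to *a or *e or *i; Fepan o could go back to *a or *o; Hashoen e could go back to *a or *e — the one source consistent with every daughter is *a.
The remaining positions agree across the daughters. Check the candidate against every language:
Togor: *resanfa > resenfe > resinfe  (by vowel merger, pre-nasal raising)
Fepan: *resanfa
  resanfa → resamfa   [nasal place assimilation]
  resamfa → resomfo   [vowel merger]
  giving Fepan resomfo.
Hashoen: start from *resanfa.
  rule 1: no change — resanfa
  rule 2 (vowel merger): resanfa → resenfe
  rule 3 (nasal place assimilation): resenfe → resemfe
  ⇒ Hashoen resemfe
No other proto-form is consistent with every reflex, so the reconstruction is *resanfa.

*resanfa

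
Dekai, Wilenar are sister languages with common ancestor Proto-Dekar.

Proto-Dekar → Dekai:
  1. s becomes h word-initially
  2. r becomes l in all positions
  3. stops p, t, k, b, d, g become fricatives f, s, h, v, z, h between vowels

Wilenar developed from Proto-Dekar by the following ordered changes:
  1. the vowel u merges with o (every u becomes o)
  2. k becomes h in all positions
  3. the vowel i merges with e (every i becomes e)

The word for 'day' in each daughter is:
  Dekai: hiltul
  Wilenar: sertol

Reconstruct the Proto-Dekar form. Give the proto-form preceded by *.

*sirtul

Position 1: Dekai has h, Wilenar has s. Wilenar preserves s here (none of its changes turn any other segment into s), so the proto-segment is *s.
Position 5: Dekai has u, Wilenar has o. Dekai preserves u here (none of its changes turn any other segment into u), so the proto-segment is *u.
Continuing position by position gives *sirtul; check it forward:
Dekai: *sirtul > hirtul > hiltul  (by debuccalisation, unconditioned shift)
Wilenar: *sirtul > sirtol > sertol  (by vowel merger, vowel merger)
*sirtul is the unique common source.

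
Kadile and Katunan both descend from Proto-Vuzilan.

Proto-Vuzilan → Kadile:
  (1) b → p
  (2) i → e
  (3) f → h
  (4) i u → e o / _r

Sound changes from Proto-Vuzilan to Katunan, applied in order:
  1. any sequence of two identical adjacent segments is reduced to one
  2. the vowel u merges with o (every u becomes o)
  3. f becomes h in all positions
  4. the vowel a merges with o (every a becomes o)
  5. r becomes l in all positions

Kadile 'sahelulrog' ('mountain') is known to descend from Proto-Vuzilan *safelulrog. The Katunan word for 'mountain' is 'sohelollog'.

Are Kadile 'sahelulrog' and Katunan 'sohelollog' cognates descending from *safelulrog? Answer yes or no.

yes

Derive the expected Katunan reflex of *safelulrog:
Katunan: start from *safelulrog.
  rule 1: no change — safelulrog
  rule 2 (vowel merger): safelulrog → safelolrog
  rule 3 (unconditioned shift): safelolrog → sahelolrog
  rule 4 (vowel merger): sahelolrog → sohelolrog
  rule 5 (unconditioned shift): sohelolrog → sohelollog
  ⇒ Katunan sohelollog
Katunan 'sohelollog' matches the regular reflex exactly, so the pair is cognate.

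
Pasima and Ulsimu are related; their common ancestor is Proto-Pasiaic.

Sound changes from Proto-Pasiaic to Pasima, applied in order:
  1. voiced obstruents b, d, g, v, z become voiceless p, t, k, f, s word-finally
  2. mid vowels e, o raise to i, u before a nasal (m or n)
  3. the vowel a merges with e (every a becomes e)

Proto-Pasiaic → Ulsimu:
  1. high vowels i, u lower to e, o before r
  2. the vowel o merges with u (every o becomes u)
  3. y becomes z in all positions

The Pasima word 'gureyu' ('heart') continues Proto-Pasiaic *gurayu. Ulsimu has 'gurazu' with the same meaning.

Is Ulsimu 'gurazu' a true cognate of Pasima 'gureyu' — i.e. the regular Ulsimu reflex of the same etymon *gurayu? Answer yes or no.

Derive the expected Ulsimu reflex of *gurayu:
Ulsimu: *gurayu
  gurayu → gorayu   [pre-rhotic lowering]
  gorayu → gurayu   [vowel merger]
  gurayu → gurazu   [unconditioned shift]
  giving Ulsimu gurazu.
Ulsimu 'gurazu' matches the regular reflex exactly, so the pair is cognate.

yes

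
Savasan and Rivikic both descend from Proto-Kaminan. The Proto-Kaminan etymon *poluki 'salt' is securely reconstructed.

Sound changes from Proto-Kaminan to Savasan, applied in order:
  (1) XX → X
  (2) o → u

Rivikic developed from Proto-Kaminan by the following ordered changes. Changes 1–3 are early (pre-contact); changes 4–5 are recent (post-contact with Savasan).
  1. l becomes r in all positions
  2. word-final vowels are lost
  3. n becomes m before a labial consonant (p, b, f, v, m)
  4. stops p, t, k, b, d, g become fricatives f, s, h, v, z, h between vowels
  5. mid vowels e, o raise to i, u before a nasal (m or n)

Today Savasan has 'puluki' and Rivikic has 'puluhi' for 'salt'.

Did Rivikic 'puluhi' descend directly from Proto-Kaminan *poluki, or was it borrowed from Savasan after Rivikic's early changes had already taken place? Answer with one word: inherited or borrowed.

If inherited, *poluki would pass through all of Rivikic's changes:
Rivikic: *poluki
  poluki → poruki   [unconditioned shift]
  poruki → poruk   [apocope]
  poruk (rule 3 does not apply)
  poruk (rule 4 does not apply)
  poruk (rule 5 does not apply)
  giving Rivikic poruk.
If borrowed from Savasan 'puluki' after the early changes, it would undergo only the recent ones:
  rule 4 (intervocalic lenition): puluki → puluhi
  rule 5 (pre-nasal raising): no change (puluhi)
  ⇒ as a loan: puluhi
Rivikic 'puluhi' matches the loan outcome 'puluhi', not the inherited 'poruk' — it skipped the early Rivikic changes, so it was borrowed from Savasan.

borrowed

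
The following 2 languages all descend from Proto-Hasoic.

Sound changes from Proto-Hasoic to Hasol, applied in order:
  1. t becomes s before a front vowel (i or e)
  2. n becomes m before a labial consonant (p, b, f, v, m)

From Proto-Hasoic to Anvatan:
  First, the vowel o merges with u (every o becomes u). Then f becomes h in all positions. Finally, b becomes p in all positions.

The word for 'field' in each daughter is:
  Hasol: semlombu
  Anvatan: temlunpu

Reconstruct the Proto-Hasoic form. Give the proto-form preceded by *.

*temlonbu

Position 1: Hasol has s, Anvatan has t. Anvatan preserves t here (none of its changes turn any other segment into t), so the proto-segment is *t.
Position 7: Hasol has b, Anvatan has p. Hasol preserves b here (none of its changes turn any other segment into b), so the proto-segment is *b.
Continuing position by position gives *temlonbu; check it forward:
Hasol: *temlonbu > semlonbu > semlombu  (by palatalisation, nasal place assimilation)
Anvatan: *temlonbu
  temlonbu → temlunbu   [vowel merger]
  temlunbu (rule 2 does not apply)
  temlunbu → temlunpu   [unconditioned shift]
  giving Anvatan temlunpu.
No other proto-form is consistent with every reflex, so the reconstruction is *temlonbu.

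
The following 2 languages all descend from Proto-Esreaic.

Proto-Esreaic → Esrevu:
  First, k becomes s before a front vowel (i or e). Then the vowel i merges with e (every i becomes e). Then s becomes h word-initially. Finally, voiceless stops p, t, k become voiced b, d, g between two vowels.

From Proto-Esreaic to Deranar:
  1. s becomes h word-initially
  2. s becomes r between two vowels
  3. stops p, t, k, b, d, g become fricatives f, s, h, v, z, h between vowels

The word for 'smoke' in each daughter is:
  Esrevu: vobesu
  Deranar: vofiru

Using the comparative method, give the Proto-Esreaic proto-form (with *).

*vopisu

Position 5: Esrevu has s, Deranar has r. Taking the neighbouring segments as reconstructed: Esrevu s can only go back to *s; Deranar r could go back to *s or *r — the one source consistent with every daughter is *s.
Position 4: Esrevu has e, Deranar has i. Deranar preserves i here (none of its changes turn any other segment into i), so the proto-segment is *i.
Position 3: Esrevu has b, Deranar has f. Taking the neighbouring segments as reconstructed: Esrevu b could go back to *p or *b; Deranar f could go back to *p or *f — the one source consistent with every daughter is *p.
Verify the candidate proto-form against each daughter:
Esrevu: *vopisu
  vopisu (rule 1 does not apply)
  vopisu → vopesu   [vowel merger]
  vopesu (rule 3 does not apply)
  vopesu → vobesu   [intervocalic voicing]
  giving Esrevu vobesu.
Deranar: start from *vopisu.
  rule 1: no change — vopisu
  rule 2 (rhotacism): vopisu → vopiru
  rule 3 (intervocalic lenition): vopiru → vofiru
  ⇒ Deranar vofiru
No other proto-form is consistent with every reflex, so the reconstruction is *vopisu.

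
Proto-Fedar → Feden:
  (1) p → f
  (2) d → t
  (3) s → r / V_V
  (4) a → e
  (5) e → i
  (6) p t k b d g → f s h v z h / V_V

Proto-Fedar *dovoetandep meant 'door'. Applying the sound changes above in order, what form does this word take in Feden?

tovoisintif

Feden: start from *dovoetandep.
  rule 1 (unconditioned shift): dovoetandep → dovoetandef
  rule 2 (unconditioned shift): dovoetandef → tovoetantef
  rule 3: no change — tovoetantef
  rule 4 (vowel merger): tovoetantef → tovoetentef
  rule 5 (vowel merger): tovoetentef → tovoitintif
  rule 6 (intervocalic lenition): tovoitintif → tovoisintif
  ⇒ Feden tovoisintif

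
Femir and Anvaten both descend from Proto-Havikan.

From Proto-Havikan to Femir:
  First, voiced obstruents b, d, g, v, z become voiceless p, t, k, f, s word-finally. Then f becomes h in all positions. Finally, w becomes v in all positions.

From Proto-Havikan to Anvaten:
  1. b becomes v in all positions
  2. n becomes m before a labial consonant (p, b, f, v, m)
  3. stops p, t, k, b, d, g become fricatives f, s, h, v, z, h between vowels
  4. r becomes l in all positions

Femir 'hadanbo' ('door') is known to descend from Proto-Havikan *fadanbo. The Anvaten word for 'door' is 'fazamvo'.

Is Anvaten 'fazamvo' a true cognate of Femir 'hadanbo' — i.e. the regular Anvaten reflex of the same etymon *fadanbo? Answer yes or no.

Derive the expected Anvaten reflex of *fadanbo:
Anvaten: start from *fadanbo.
  rule 1 (unconditioned shift): fadanbo → fadanvo
  rule 2 (nasal place assimilation): fadanvo → fadamvo
  rule 3 (intervocalic lenition): fadamvo → fazamvo
  rule 4: no change — fazamvo
  ⇒ Anvaten fazamvo
Anvaten 'fazamvo' matches the regular reflex exactly, so the pair is cognate.

yes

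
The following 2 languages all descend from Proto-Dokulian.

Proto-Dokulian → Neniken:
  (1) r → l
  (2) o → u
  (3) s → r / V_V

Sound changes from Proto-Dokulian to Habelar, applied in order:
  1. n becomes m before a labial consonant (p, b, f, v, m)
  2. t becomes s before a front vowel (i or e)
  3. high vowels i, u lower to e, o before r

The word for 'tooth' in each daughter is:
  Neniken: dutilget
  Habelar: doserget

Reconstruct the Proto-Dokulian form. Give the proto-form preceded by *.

*dotirget

Position 5: Neniken has l, Habelar has r. Habelar preserves r here (none of its changes turn any other segment into r), so the proto-segment is *r.
Position 2: Neniken has u, Habelar has o. Taking the neighbouring segments as reconstructed: Neniken u could go back to *o or *u; Habelar o can only go back to *o — the one source consistent with every daughter is *o.
This points to *dotirget. Verify forward in each daughter:
Neniken: *dotirget > dotilget > dutilget  (by unconditioned shift, vowel merger)
Habelar: *dotirget > dosirget > doserget  (by palatalisation, pre-rhotic lowering)
Only *dotirget yields all of Neniken dutilget, Habelar doserget.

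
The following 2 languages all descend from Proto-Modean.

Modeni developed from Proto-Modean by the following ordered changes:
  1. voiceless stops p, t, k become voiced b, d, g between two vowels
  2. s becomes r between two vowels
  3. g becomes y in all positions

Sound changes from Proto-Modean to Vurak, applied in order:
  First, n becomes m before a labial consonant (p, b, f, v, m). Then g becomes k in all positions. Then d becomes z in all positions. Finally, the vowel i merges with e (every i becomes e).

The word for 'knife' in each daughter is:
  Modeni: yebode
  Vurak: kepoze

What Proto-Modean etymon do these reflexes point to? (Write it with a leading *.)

*gepode

Position 1: Modeni has y, Vurak has k. Taking the neighbouring segments as reconstructed: Modeni y could go back to *g or *y; Vurak k could go back to *k or *g — the one source consistent with every daughter is *g.
Position 5: Modeni has d, Vurak has z. Taking the neighbouring segments as reconstructed: Modeni d could go back to *t or *d; Vurak z could go back to *d or *z — the one source consistent with every daughter is *d.
Continuing position by position gives *gepode; check it forward:
Modeni: *gepode
  gepode → gebode   [intervocalic voicing]
  gebode (rule 2 does not apply)
  gebode → yebode   [unconditioned shift]
  giving Modeni yebode.
Vurak: start from *gepode.
  rule 1: no change — gepode
  rule 2 (unconditioned shift): gepode → kepode
  rule 3 (unconditioned shift): kepode → kepoze
  rule 4: no change — kepoze
  ⇒ Vurak kepoze
*gepode is the unique common source.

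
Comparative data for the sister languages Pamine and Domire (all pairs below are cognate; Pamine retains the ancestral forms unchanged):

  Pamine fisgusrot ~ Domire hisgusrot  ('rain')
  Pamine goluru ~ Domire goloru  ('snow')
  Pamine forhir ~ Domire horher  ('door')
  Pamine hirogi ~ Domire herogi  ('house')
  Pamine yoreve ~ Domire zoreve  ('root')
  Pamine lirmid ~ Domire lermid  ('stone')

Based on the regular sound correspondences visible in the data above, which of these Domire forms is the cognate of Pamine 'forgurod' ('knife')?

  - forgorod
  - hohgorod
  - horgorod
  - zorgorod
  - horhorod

forhir ~ horher — Pamine f corresponds to Domire h word-initially before a back vowel.
goluru ~ goloru — Pamine u corresponds to Domire o after a consonant, before r.
Applying these to Pamine 'forgurod':
  forgurod → horgurod   (f→h word-initially before a back vowel)
  horgurod → horgorod   (u→o after a consonant, before r)
So the Domire cognate is 'horgorod'.

horgorod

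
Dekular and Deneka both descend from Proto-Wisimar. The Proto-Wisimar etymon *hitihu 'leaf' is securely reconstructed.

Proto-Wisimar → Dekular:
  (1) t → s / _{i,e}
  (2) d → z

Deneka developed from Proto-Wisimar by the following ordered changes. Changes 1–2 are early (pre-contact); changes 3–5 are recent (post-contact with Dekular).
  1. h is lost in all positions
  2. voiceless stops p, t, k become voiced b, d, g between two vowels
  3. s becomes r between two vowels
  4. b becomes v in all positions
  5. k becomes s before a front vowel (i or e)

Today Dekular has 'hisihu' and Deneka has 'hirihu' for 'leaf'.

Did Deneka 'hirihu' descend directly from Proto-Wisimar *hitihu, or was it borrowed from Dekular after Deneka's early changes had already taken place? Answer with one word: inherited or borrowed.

borrowed

If inherited, *hitihu would pass through all of Deneka's changes:
Deneka: *hitihu
  hitihu → itiu   [h-loss]
  itiu → idiu   [intervocalic voicing]
  idiu (rule 3 does not apply)
  idiu (rule 4 does not apply)
  idiu (rule 5 does not apply)
  giving Deneka idiu.
If borrowed from Dekular 'hisihu' after the early changes, it would undergo only the recent ones:
  rule 3 (rhotacism): hisihu → hirihu
  rule 4 (unconditioned shift): no change (hirihu)
  rule 5 (palatalisation): no change (hirihu)
  ⇒ as a loan: hirihu
Deneka 'hirihu' matches the loan outcome 'hirihu', not the inherited 'idiu' — it skipped the early Deneka changes, so it was borrowed from Dekular.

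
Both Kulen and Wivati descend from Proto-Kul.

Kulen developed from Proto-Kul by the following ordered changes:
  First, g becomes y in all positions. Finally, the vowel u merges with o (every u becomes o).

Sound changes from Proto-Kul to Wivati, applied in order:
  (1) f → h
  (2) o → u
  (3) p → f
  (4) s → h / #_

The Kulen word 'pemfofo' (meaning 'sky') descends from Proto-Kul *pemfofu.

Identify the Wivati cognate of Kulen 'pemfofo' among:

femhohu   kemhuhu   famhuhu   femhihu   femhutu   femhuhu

femhuhu

Wivati: *pemfofu
  pemfofu → pemhohu   [unconditioned shift]
  pemhohu → pemhuhu   [vowel merger]
  pemhuhu → femhuhu   [unconditioned shift]
  femhuhu (rule 4 does not apply)
  giving Wivati femhuhu.
Only 'femhuhu' matches the regular Wivati development of *pemfofu.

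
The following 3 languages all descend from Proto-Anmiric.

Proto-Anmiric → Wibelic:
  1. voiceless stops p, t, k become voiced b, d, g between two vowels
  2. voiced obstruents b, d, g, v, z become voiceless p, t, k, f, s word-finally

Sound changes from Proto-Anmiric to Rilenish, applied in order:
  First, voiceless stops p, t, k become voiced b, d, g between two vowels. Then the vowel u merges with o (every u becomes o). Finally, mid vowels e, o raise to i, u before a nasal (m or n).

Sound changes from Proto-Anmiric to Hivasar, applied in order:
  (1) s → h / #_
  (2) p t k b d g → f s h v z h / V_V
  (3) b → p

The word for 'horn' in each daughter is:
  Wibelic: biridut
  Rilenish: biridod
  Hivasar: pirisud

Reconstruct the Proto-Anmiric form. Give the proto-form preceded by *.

Position 5: Wibelic has d, Rilenish has d, Hivasar has s. Taking the neighbouring segments as reconstructed: Wibelic d could go back to *t or *d; Rilenish d could go back to *t or *d; Hivasar s could go back to *t or *s — the one source consistent with every daughter is *t.
Position 7: Wibelic has t, Rilenish has d, Hivasar has d. Hivasar preserves d here (none of its changes turn any other segment into d), so the proto-segment is *d.
Continuing position by position gives *biritud; check it forward:
Wibelic: start from *biritud.
  rule 1 (intervocalic voicing): biritud → biridud
  rule 2 (final devoicing): biridud → biridut
  ⇒ Wibelic biridut
Rilenish: start from *biritud.
  rule 1 (intervocalic voicing): biritud → biridud
  rule 2 (vowel merger): biridud → biridod
  rule 3: no change — biridod
  ⇒ Rilenish biridod
Hivasar: start from *biritud.
  rule 1: no change — biritud
  rule 2 (intervocalic lenition): biritud → birisud
  rule 3 (unconditioned shift): birisud → pirisud
  ⇒ Hivasar pirisud
*biritud is the unique common source.

*biritud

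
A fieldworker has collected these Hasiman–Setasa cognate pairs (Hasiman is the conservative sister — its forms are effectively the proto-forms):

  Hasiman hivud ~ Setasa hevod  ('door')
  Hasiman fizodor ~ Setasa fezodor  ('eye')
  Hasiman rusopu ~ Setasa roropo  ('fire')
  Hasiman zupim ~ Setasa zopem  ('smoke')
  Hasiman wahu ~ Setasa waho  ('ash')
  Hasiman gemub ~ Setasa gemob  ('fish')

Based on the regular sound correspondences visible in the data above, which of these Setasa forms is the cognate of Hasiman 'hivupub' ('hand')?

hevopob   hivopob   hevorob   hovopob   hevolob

hivud ~ hevod — Hasiman i corresponds to Setasa e after a consonant, before a labial obstruent.
zupim ~ zopem — Hasiman u corresponds to Setasa o after a consonant, before a labial obstruent.
gemub ~ gemob — Hasiman u corresponds to Setasa o after a consonant, before a labial obstruent.
Applying these to Hasiman 'hivupub':
  hivupub → hevupub   (i→e after a consonant, before a labial obstruent)
  hevupub → hevopub   (u→o after a consonant, before a labial obstruent)
  hevopub → hevopob   (u→o after a consonant, before a labial obstruent)
So the Setasa cognate is 'hevopob'.

hevopob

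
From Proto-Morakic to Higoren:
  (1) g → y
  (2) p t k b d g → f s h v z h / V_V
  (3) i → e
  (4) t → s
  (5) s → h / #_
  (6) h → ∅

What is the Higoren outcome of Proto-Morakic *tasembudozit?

asembuzozes

Higoren: start from *tasembudozit.
  rule 1: no change — tasembudozit
  rule 2 (intervocalic lenition): tasembudozit → tasembuzozit
  rule 3 (vowel merger): tasembuzozit → tasembuzozet
  rule 4 (unconditioned shift): tasembuzozet → sasembuzozes
  rule 5 (debuccalisation): sasembuzozes → hasembuzozes
  rule 6 (h-loss): hasembuzozes → asembuzozes
  ⇒ Higoren asembuzozes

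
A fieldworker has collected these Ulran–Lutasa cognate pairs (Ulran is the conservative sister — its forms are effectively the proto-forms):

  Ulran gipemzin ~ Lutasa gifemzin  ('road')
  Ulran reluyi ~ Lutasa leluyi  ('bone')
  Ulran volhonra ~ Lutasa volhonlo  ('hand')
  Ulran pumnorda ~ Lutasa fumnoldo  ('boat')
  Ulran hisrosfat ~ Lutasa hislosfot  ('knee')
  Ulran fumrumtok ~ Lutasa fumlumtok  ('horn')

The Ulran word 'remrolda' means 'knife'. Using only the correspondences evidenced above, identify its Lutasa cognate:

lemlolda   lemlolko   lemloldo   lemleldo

reluyi ~ leluyi — Ulran r corresponds to Lutasa l word-initially before a front vowel.
hisrosfat ~ hislosfot — Ulran r corresponds to Lutasa l after a consonant, before a back vowel.
volhonra ~ volhonlo, pumnorda ~ fumnoldo — Ulran a corresponds to Lutasa o word-finally.
Applying these to Ulran 'remrolda':
  remrolda → lemrolda   (r→l word-initially before a front vowel)
  lemrolda → lemlolda   (r→l after a consonant, before a back vowel)
  lemlolda → lemloldo   (a→o word-finally)
So the Lutasa cognate is 'lemloldo'.

lemloldo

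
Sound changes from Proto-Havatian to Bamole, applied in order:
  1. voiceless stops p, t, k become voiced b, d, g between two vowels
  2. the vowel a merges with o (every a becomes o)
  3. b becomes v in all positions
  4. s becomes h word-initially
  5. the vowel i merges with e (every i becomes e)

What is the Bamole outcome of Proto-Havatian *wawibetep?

Bamole: *wawibetep
  wawibetep → wawibedep   [intervocalic voicing]
  wawibedep → wowibedep   [vowel merger]
  wowibedep → wowivedep   [unconditioned shift]
  wowivedep (rule 4 does not apply)
  wowivedep → wowevedep   [vowel merger]
  giving Bamole wowevedep.

wowevedep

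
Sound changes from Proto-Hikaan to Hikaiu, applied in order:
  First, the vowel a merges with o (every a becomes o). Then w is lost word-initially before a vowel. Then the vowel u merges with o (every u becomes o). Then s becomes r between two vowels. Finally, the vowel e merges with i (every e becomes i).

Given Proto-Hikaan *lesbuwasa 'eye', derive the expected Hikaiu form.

lisboworo

Hikaiu: *lesbuwasa
  lesbuwasa → lesbuwoso   [vowel merger]
  lesbuwoso (rule 2 does not apply)
  lesbuwoso → lesbowoso   [vowel merger]
  lesbowoso → lesboworo   [rhotacism]
  lesboworo → lisboworo   [vowel merger]
  giving Hikaiu lisboworo.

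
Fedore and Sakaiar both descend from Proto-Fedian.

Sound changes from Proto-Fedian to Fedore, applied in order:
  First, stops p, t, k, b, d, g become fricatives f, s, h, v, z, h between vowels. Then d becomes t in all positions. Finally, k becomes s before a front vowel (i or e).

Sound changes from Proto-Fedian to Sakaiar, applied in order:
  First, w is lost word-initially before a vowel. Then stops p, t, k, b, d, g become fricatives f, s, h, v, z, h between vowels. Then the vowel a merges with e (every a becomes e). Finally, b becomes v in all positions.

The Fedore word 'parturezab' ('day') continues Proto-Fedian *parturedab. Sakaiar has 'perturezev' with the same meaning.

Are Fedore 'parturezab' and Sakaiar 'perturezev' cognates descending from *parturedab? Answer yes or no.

yes

Derive the expected Sakaiar reflex of *parturedab:
Sakaiar: *parturedab
  parturedab (rule 1 does not apply)
  parturedab → parturezab   [intervocalic lenition]
  parturezab → perturezeb   [vowel merger]
  perturezeb → perturezev   [unconditioned shift]
  giving Sakaiar perturezev.
Sakaiar 'perturezev' matches the regular reflex exactly, so the pair is cognate.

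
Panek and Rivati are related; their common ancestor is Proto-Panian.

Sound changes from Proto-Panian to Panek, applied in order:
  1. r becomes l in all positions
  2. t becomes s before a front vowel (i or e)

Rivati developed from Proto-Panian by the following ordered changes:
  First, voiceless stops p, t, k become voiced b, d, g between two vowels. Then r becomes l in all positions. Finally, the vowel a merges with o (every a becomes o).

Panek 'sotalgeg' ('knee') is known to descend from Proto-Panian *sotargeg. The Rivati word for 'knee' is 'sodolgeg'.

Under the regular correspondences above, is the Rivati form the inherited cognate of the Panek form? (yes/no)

yes

Derive the expected Rivati reflex of *sotargeg:
Rivati: start from *sotargeg.
  rule 1 (intervocalic voicing): sotargeg → sodargeg
  rule 2 (unconditioned shift): sodargeg → sodalgeg
  rule 3 (vowel merger): sodalgeg → sodolgeg
  ⇒ Rivati sodolgeg
Rivati 'sodolgeg' matches the regular reflex exactly, so the pair is cognate.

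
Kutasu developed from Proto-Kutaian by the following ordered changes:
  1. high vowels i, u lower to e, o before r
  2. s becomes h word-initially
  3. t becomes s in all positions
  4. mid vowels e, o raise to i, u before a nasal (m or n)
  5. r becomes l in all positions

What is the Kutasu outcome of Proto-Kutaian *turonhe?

Kutasu: *turonhe
  turonhe → toronhe   [pre-rhotic lowering]
  toronhe (rule 2 does not apply)
  toronhe → soronhe   [unconditioned shift]
  soronhe → sorunhe   [pre-nasal raising]
  sorunhe → solunhe   [unconditioned shift]
  giving Kutasu solunhe.

solunhe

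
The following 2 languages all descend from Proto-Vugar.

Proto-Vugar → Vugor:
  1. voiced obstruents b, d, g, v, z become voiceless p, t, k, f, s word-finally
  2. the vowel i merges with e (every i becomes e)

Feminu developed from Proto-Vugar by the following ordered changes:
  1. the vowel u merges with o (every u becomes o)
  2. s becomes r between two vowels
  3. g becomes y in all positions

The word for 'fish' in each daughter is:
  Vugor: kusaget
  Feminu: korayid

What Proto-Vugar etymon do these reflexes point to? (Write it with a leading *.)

Position 6: Vugor has e, Feminu has i. Feminu preserves i here (none of its changes turn any other segment into i), so the proto-segment is *i.
Position 7: Vugor has t, Feminu has d. Feminu preserves d here (none of its changes turn any other segment into d), so the proto-segment is *d.
Position 5: Vugor has g, Feminu has y. Vugor preserves g here (none of its changes turn any other segment into g), so the proto-segment is *g.
This points to *kusagid. Verify forward in each daughter:
Vugor: *kusagid > kusagit > kusaget  (by final devoicing, vowel merger)
Feminu: *kusagid
  kusagid → kosagid   [vowel merger]
  kosagid → koragid   [rhotacism]
  koragid → korayid   [unconditioned shift]
  giving Feminu korayid.
No other proto-form is consistent with every reflex, so the reconstruction is *kusagid.

*kusagid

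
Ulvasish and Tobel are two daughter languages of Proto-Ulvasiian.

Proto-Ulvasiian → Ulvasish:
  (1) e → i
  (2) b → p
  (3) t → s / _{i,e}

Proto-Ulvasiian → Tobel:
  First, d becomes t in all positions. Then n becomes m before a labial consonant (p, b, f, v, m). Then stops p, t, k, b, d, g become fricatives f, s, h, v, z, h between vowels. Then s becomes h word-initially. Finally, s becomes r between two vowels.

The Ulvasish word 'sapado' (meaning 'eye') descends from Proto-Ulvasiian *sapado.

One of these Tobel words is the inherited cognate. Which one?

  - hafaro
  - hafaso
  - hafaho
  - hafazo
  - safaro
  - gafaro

hafaro

Tobel: *sapado
  sapado → sapato   [unconditioned shift]
  sapato (rule 2 does not apply)
  sapato → safaso   [intervocalic lenition]
  safaso → hafaso   [debuccalisation]
  hafaso → hafaro   [rhotacism]
  giving Tobel hafaro.
The other candidates each miss or misapply at least one Tobel change.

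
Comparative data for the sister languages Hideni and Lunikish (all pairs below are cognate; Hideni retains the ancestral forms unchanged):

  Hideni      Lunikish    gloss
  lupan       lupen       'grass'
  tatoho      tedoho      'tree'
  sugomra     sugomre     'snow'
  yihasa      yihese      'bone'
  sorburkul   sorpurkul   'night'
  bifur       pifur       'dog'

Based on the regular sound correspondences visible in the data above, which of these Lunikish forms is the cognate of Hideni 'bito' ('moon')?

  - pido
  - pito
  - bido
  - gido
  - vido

pido

bifur ~ pifur — Hideni b corresponds to Lunikish p word-initially before a front vowel.
tatoho ~ tedoho — Hideni t corresponds to Lunikish d between vowels (before a back vowel).
Applying these to Hideni 'bito':
  bito → pito   (b→p word-initially before a front vowel)
  pito → pido   (t→d between vowels (before a back vowel))
So the Lunikish cognate is 'pido'.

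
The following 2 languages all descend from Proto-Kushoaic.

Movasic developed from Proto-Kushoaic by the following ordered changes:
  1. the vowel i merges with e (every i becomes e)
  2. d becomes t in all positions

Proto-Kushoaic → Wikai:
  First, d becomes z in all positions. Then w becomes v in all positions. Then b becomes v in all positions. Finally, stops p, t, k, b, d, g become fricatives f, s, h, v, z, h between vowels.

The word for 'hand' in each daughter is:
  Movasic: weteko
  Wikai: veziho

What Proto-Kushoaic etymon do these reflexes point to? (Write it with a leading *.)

Position 4: Movasic has e, Wikai has i. Wikai preserves i here (none of its changes turn any other segment into i), so the proto-segment is *i.
Position 5: Movasic has k, Wikai has h. Movasic preserves k here (none of its changes turn any other segment into k), so the proto-segment is *k.
Position 3: Movasic has t, Wikai has z. Taking the neighbouring segments as reconstructed: Movasic t could go back to *t or *d; Wikai z could go back to *d or *z — the one source consistent with every daughter is *d.
This points to *wediko. Verify forward in each daughter:
Movasic: *wediko > wedeko > weteko  (by vowel merger, unconditioned shift)
Wikai: *wediko
  wediko → weziko   [unconditioned shift]
  weziko → veziko   [unconditioned shift]
  veziko (rule 3 does not apply)
  veziko → veziho   [intervocalic lenition]
  giving Wikai veziho.
No other proto-form is consistent with every reflex, so the reconstruction is *wediko.

*wediko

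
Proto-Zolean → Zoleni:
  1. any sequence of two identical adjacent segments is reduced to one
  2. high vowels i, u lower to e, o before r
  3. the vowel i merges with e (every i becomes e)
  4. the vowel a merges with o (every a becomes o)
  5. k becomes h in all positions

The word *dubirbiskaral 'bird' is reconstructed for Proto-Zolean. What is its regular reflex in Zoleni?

duberbeshorol

Zoleni: *dubirbiskaral > duberbiskaral > duberbeskaral > duberbeskorol > duberbeshorol  (by pre-rhotic lowering, vowel merger, vowel merger, unconditioned shift)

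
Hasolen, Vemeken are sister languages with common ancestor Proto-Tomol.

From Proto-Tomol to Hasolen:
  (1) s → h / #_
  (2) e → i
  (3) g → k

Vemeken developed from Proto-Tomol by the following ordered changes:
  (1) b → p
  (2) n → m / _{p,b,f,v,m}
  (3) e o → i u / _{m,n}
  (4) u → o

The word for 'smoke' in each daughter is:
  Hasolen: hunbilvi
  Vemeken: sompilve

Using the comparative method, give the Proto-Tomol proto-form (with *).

*sunbilve

Position 3: Hasolen has n, Vemeken has m. Hasolen preserves n here (none of its changes turn any other segment into n), so the proto-segment is *n.
Position 4: Hasolen has b, Vemeken has p. Hasolen preserves b here (none of its changes turn any other segment into b), so the proto-segment is *b.
Verify the candidate proto-form against each daughter:
Hasolen: start from *sunbilve.
  rule 1 (debuccalisation): sunbilve → hunbilve
  rule 2 (vowel merger): hunbilve → hunbilvi
  rule 3: no change — hunbilvi
  ⇒ Hasolen hunbilvi
Vemeken: *sunbilve > sunpilve > sumpilve > sompilve  (by unconditioned shift, nasal place assimilation, vowel merger)
No other proto-form is consistent with every reflex, so the reconstruction is *sunbilve.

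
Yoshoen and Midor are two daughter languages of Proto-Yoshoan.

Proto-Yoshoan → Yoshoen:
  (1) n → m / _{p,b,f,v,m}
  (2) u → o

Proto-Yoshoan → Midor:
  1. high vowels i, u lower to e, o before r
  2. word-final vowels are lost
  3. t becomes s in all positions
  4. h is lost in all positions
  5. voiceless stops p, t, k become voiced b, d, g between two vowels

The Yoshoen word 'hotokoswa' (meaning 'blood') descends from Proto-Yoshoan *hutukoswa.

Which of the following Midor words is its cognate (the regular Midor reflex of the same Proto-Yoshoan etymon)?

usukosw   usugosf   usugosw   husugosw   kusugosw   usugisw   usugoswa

Midor: start from *hutukoswa.
  rule 1: no change — hutukoswa
  rule 2 (apocope): hutukoswa → hutukosw
  rule 3 (unconditioned shift): hutukosw → husukosw
  rule 4 (h-loss): husukosw → usukosw
  rule 5 (intervocalic voicing): usukosw → usugosw
  ⇒ Midor usugosw
The other candidates each miss or misapply at least one Midor change.

usugosw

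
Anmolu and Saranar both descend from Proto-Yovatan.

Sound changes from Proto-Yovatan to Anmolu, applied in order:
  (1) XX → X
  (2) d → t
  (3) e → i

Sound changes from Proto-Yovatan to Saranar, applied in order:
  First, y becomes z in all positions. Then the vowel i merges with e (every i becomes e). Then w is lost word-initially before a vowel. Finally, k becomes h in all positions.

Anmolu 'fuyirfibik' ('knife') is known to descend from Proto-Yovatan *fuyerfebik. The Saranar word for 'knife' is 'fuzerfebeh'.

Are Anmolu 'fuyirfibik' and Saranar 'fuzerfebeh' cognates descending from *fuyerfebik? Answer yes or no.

Derive the expected Saranar reflex of *fuyerfebik:
Saranar: *fuyerfebik > fuzerfebik > fuzerfebek > fuzerfebeh  (by unconditioned shift, vowel merger, unconditioned shift)
Saranar 'fuzerfebeh' matches the regular reflex exactly, so the pair is cognate.

yes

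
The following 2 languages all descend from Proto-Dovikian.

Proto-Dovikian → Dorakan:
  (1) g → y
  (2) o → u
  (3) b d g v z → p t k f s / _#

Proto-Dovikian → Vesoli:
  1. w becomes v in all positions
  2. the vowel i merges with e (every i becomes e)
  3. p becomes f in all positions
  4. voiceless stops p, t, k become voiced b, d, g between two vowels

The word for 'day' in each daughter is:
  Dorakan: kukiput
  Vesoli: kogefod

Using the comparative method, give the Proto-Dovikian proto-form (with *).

*kokipod

Position 2: Dorakan has u, Vesoli has o. Vesoli preserves o here (none of its changes turn any other segment into o), so the proto-segment is *o.
Position 6: Dorakan has u, Vesoli has o. Vesoli preserves o here (none of its changes turn any other segment into o), so the proto-segment is *o.
Position 4: Dorakan has i, Vesoli has e. Dorakan preserves i here (none of its changes turn any other segment into i), so the proto-segment is *i.
Verify the candidate proto-form against each daughter:
Dorakan: *kokipod
  kokipod (rule 1 does not apply)
  kokipod → kukipud   [vowel merger]
  kukipud → kukiput   [final devoicing]
  giving Dorakan kukiput.
Vesoli: start from *kokipod.
  rule 1: no change — kokipod
  rule 2 (vowel merger): kokipod → kokepod
  rule 3 (unconditioned shift): kokepod → kokefod
  rule 4 (intervocalic voicing): kokefod → kogefod
  ⇒ Vesoli kogefod
*kokipod is the unique common source.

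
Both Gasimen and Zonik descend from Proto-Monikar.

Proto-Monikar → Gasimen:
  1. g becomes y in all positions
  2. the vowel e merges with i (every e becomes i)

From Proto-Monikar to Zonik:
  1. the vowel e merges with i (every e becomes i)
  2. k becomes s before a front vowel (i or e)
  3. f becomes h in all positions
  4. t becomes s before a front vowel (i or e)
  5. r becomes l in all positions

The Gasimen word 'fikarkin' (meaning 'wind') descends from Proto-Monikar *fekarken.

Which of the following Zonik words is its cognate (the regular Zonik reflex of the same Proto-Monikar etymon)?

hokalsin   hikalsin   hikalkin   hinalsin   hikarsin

hikalsin

Zonik: *fekarken > fikarkin > fikarsin > hikarsin > hikalsin  (by vowel merger, palatalisation, unconditioned shift, unconditioned shift)
Among the options, 'hikalsin' alone shows every Zonik change applied in order.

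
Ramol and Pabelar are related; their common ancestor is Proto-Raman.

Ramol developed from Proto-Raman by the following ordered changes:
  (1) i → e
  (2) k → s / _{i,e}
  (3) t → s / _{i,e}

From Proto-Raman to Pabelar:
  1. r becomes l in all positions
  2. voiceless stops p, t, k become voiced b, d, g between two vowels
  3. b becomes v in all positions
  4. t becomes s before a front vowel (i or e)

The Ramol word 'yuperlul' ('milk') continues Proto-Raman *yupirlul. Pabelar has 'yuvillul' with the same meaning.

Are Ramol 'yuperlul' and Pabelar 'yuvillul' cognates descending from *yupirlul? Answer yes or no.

Derive the expected Pabelar reflex of *yupirlul:
Pabelar: start from *yupirlul.
  rule 1 (unconditioned shift): yupirlul → yupillul
  rule 2 (intervocalic voicing): yupillul → yubillul
  rule 3 (unconditioned shift): yubillul → yuvillul
  rule 4: no change — yuvillul
  ⇒ Pabelar yuvillul
Pabelar 'yuvillul' matches the regular reflex exactly, so the pair is cognate.

yes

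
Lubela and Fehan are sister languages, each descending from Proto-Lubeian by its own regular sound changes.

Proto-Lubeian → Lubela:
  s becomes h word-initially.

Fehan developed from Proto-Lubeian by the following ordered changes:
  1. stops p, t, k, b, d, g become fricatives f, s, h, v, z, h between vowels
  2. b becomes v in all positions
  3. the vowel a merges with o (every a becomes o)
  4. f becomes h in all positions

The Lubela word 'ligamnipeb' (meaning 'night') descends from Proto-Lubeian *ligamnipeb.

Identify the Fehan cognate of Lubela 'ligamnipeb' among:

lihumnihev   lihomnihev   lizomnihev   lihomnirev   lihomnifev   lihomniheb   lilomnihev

lihomnihev

Fehan: start from *ligamnipeb.
  rule 1 (intervocalic lenition): ligamnipeb → lihamnifeb
  rule 2 (unconditioned shift): lihamnifeb → lihamnifev
  rule 3 (vowel merger): lihamnifev → lihomnifev
  rule 4 (unconditioned shift): lihomnifev → lihomnihev
  ⇒ Fehan lihomnihev
The other candidates each miss or misapply at least one Fehan change.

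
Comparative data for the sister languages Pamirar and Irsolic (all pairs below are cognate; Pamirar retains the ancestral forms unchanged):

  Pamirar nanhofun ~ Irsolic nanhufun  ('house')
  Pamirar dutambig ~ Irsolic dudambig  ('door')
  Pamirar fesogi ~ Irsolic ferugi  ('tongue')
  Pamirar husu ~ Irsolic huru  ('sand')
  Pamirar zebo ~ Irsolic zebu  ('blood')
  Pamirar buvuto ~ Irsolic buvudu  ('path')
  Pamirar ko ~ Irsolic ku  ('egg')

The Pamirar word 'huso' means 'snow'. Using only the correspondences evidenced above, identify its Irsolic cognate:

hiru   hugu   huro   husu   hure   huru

huru

fesogi ~ ferugi — Pamirar s corresponds to Irsolic r between vowels (before a back vowel).
zebo ~ zebu, buvuto ~ buvudu — Pamirar o corresponds to Irsolic u word-finally.
Applying these to Pamirar 'huso':
  huso → huro   (s→r between vowels (before a back vowel))
  huro → huru   (o→u word-finally)
So the Irsolic cognate is 'huru'.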